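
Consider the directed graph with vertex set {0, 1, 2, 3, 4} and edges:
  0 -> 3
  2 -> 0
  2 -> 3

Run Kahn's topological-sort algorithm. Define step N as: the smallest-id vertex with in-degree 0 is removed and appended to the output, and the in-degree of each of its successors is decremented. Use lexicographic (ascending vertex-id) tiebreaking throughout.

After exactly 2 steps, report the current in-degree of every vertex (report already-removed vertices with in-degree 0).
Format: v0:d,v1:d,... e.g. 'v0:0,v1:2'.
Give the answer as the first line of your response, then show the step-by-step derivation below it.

v0:0,v1:0,v2:0,v3:1,v4:0

step 1: output 1; order=[1]; indeg=(1,0,0,2,0)
step 2: output 2; order=[1,2]; indeg=(0,0,0,1,0)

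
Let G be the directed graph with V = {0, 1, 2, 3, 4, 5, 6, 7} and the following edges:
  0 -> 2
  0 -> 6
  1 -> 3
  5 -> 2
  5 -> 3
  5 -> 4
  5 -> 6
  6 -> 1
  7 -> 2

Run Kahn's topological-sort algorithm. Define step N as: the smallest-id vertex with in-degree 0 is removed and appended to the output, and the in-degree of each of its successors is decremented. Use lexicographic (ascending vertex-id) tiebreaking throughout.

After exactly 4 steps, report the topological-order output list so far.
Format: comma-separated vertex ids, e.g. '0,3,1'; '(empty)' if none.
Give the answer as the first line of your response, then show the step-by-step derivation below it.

0,5,4,6

step 1: output 0; order=[0]; indeg=(0,1,2,2,1,0,1,0)
step 2: output 5; order=[0,5]; indeg=(0,1,1,1,0,0,0,0)
step 3: output 4; order=[0,5,4]; indeg=(0,1,1,1,0,0,0,0)
step 4: output 6; order=[0,5,4,6]; indeg=(0,0,1,1,0,0,0,0)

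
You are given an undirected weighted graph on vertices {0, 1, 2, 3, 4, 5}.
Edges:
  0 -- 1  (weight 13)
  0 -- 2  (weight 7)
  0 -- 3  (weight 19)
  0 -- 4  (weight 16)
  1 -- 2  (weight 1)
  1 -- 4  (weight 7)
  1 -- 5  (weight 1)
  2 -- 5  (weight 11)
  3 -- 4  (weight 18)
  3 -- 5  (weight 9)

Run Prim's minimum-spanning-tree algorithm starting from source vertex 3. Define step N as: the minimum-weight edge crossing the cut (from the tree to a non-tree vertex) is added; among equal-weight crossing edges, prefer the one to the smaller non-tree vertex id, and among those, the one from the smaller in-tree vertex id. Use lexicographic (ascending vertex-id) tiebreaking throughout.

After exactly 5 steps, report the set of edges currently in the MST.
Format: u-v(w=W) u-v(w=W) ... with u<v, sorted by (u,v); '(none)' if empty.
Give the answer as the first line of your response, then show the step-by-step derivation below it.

0-2(w=7) 1-2(w=1) 1-4(w=7) 1-5(w=1) 3-5(w=9)

step 1: add edge 3-5 (w=9); MST = {3-5(w=9)}
step 2: add edge 1-5 (w=1); MST = {1-5(w=1) 3-5(w=9)}
step 3: add edge 1-2 (w=1); MST = {1-2(w=1) 1-5(w=1) 3-5(w=9)}
step 4: add edge 0-2 (w=7); MST = {0-2(w=7) 1-2(w=1) 1-5(w=1) 3-5(w=9)}
step 5: add edge 1-4 (w=7); MST = {0-2(w=7) 1-2(w=1) 1-4(w=7) 1-5(w=1) 3-5(w=9)}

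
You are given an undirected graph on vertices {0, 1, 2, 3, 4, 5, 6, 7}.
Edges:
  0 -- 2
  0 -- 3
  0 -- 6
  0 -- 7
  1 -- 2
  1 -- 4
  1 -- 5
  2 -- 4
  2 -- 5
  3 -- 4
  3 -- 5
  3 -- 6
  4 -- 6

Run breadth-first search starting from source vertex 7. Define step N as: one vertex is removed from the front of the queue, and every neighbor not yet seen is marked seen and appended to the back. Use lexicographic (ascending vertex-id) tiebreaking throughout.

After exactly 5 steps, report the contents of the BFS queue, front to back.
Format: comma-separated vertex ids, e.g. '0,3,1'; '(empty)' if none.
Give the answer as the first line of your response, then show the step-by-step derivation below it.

1,4,5

step 1: dequeue 7; queue=[0]; order=7
step 2: dequeue 0; queue=[2,3,6]; order=7,0
step 3: dequeue 2; queue=[3,6,1,4,5]; order=7,0,2
step 4: dequeue 3; queue=[6,1,4,5]; order=7,0,2,3
step 5: dequeue 6; queue=[1,4,5]; order=7,0,2,3,6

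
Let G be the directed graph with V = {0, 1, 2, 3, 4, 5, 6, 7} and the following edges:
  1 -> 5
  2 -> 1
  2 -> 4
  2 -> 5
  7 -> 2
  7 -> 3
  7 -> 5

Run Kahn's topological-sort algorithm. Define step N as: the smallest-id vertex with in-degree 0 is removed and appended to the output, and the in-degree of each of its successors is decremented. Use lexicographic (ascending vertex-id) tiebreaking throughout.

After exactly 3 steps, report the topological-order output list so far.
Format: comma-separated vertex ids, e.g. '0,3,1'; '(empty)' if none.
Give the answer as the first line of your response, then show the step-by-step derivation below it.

0,6,7

step 1: output 0; order=[0]; indeg=(0,1,1,1,1,3,0,0)
step 2: output 6; order=[0,6]; indeg=(0,1,1,1,1,3,0,0)
step 3: output 7; order=[0,6,7]; indeg=(0,1,0,0,1,2,0,0)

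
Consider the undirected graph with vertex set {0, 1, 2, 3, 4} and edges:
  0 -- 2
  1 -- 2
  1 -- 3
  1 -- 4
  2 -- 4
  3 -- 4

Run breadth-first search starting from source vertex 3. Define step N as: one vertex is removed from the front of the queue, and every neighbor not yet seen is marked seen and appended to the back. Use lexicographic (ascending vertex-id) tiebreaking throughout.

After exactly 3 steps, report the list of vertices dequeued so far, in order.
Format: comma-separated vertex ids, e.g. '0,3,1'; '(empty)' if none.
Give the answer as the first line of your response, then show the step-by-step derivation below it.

3,1,4

step 1: dequeue 3; queue=[1,4]; order=3
step 2: dequeue 1; queue=[4,2]; order=3,1
step 3: dequeue 4; queue=[2]; order=3,1,4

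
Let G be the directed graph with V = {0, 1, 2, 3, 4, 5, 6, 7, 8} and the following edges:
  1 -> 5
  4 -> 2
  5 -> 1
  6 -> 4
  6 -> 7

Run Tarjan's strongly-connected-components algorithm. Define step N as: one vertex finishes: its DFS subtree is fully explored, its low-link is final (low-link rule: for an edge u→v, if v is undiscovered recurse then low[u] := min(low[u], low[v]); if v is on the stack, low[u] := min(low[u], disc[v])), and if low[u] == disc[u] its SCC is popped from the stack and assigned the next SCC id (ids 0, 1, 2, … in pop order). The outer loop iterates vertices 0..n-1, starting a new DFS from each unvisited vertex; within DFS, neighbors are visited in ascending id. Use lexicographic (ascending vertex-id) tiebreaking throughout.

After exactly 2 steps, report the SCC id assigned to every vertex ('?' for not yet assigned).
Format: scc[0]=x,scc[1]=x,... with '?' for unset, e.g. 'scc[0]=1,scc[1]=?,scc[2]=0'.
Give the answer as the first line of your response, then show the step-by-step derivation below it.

scc[0]=0,scc[1]=?,scc[2]=?,scc[3]=?,scc[4]=?,scc[5]=?,scc[6]=?,scc[7]=?,scc[8]=?

step 1: low=(low[0]=0,low[1]=?,low[2]=?,low[3]=?,low[4]=?,low[5]=?,low[6]=?,low[7]=?,low[8]=?); scc=(scc[0]=0,scc[1]=?,scc[2]=?,scc[3]=?,scc[4]=?,scc[5]=?,scc[6]=?,scc[7]=?,scc[8]=?)
step 2: low=(low[0]=0,low[1]=1,low[2]=?,low[3]=?,low[4]=?,low[5]=1,low[6]=?,low[7]=?,low[8]=?); scc=(scc[0]=0,scc[1]=?,scc[2]=?,scc[3]=?,scc[4]=?,scc[5]=?,scc[6]=?,scc[7]=?,scc[8]=?)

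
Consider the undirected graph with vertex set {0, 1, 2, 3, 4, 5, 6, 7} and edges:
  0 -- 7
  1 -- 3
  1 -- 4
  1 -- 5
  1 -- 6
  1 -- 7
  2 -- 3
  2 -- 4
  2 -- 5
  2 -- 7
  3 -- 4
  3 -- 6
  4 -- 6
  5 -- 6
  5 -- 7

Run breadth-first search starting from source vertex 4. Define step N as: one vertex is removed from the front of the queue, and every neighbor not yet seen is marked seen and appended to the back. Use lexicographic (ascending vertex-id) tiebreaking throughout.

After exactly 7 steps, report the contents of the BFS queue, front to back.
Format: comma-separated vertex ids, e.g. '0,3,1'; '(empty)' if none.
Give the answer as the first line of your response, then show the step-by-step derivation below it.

0

step 1: dequeue 4; queue=[1,2,3,6]; order=4
step 2: dequeue 1; queue=[2,3,6,5,7]; order=4,1
step 3: dequeue 2; queue=[3,6,5,7]; order=4,1,2
step 4: dequeue 3; queue=[6,5,7]; order=4,1,2,3
step 5: dequeue 6; queue=[5,7]; order=4,1,2,3,6
step 6: dequeue 5; queue=[7]; order=4,1,2,3,6,5
step 7: dequeue 7; queue=[0]; order=4,1,2,3,6,5,7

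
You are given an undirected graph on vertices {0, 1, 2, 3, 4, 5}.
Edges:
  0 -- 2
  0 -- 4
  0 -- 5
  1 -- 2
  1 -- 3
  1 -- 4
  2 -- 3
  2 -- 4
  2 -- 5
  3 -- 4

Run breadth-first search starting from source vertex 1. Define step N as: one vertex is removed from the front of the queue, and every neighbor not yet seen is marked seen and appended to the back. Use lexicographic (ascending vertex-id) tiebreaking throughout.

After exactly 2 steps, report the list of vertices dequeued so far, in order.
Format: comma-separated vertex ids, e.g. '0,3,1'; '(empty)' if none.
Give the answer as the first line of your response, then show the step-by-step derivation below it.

1,2

step 1: dequeue 1; queue=[2,3,4]; order=1
step 2: dequeue 2; queue=[3,4,0,5]; order=1,2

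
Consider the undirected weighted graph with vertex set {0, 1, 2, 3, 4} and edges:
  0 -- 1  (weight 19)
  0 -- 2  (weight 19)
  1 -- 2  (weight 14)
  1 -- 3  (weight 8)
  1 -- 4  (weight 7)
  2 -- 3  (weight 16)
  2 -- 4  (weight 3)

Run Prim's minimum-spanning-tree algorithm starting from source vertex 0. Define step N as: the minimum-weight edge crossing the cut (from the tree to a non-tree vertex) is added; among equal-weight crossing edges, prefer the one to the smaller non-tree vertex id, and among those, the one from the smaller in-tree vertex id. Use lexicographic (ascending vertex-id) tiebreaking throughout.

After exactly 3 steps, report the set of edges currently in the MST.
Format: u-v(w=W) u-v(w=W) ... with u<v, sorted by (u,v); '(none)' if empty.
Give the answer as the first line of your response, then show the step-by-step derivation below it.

0-1(w=19) 1-4(w=7) 2-4(w=3)

step 1: add edge 0-1 (w=19); MST = {0-1(w=19)}
step 2: add edge 1-4 (w=7); MST = {0-1(w=19) 1-4(w=7)}
step 3: add edge 2-4 (w=3); MST = {0-1(w=19) 1-4(w=7) 2-4(w=3)}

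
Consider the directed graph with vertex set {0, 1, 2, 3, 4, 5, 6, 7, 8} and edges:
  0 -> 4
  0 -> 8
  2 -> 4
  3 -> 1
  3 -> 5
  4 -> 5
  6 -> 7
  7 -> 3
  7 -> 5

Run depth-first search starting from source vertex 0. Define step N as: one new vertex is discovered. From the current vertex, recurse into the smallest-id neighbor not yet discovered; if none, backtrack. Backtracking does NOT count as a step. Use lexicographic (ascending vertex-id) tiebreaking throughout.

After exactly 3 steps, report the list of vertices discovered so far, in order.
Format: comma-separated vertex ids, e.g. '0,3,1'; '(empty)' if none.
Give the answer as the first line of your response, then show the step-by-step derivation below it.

0,4,5

step 1: discover 0; path=0; order=0
step 2: discover 4; path=0>4; order=0,4
step 3: discover 5; path=0>4>5; order=0,4,5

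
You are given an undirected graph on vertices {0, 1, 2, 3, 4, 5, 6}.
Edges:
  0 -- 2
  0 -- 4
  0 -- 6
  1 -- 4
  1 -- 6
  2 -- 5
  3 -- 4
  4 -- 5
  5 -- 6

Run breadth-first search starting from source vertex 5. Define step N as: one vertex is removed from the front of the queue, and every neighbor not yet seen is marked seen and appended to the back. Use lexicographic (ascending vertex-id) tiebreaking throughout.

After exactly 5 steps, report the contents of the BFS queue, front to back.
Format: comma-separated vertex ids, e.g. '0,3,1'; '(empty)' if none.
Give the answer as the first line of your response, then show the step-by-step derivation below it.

1,3

step 1: dequeue 5; queue=[2,4,6]; order=5
step 2: dequeue 2; queue=[4,6,0]; order=5,2
step 3: dequeue 4; queue=[6,0,1,3]; order=5,2,4
step 4: dequeue 6; queue=[0,1,3]; order=5,2,4,6
step 5: dequeue 0; queue=[1,3]; order=5,2,4,6,0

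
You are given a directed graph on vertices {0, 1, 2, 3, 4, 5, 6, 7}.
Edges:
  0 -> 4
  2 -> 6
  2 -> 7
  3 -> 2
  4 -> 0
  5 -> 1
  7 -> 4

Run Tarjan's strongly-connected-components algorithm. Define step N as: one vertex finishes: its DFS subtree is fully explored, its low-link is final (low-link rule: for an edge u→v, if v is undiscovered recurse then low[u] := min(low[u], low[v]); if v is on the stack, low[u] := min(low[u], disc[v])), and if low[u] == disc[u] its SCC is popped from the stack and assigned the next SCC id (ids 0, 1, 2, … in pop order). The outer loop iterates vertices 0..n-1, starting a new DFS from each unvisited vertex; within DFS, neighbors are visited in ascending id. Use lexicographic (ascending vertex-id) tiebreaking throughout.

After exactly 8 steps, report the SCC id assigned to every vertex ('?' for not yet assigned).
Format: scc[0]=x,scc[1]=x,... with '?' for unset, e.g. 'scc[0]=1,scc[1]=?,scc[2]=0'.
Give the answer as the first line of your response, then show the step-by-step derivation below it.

scc[0]=0,scc[1]=1,scc[2]=4,scc[3]=5,scc[4]=0,scc[5]=6,scc[6]=2,scc[7]=3

step 1: low=(low[0]=0,low[1]=?,low[2]=?,low[3]=?,low[4]=0,low[5]=?,low[6]=?,low[7]=?); scc=(scc[0]=?,scc[1]=?,scc[2]=?,scc[3]=?,scc[4]=?,scc[5]=?,scc[6]=?,scc[7]=?)
step 2: low=(low[0]=0,low[1]=?,low[2]=?,low[3]=?,low[4]=0,low[5]=?,low[6]=?,low[7]=?); scc=(scc[0]=0,scc[1]=?,scc[2]=?,scc[3]=?,scc[4]=0,scc[5]=?,scc[6]=?,scc[7]=?)
step 3: low=(low[0]=0,low[1]=2,low[2]=?,low[3]=?,low[4]=0,low[5]=?,low[6]=?,low[7]=?); scc=(scc[0]=0,scc[1]=1,scc[2]=?,scc[3]=?,scc[4]=0,scc[5]=?,scc[6]=?,scc[7]=?)
step 4: low=(low[0]=0,low[1]=2,low[2]=3,low[3]=?,low[4]=0,low[5]=?,low[6]=4,low[7]=?); scc=(scc[0]=0,scc[1]=1,scc[2]=?,scc[3]=?,scc[4]=0,scc[5]=?,scc[6]=2,scc[7]=?)
step 5: low=(low[0]=0,low[1]=2,low[2]=3,low[3]=?,low[4]=0,low[5]=?,low[6]=4,low[7]=5); scc=(scc[0]=0,scc[1]=1,scc[2]=?,scc[3]=?,scc[4]=0,scc[5]=?,scc[6]=2,scc[7]=3)
step 6: low=(low[0]=0,low[1]=2,low[2]=3,low[3]=?,low[4]=0,low[5]=?,low[6]=4,low[7]=5); scc=(scc[0]=0,scc[1]=1,scc[2]=4,scc[3]=?,scc[4]=0,scc[5]=?,scc[6]=2,scc[7]=3)
step 7: low=(low[0]=0,low[1]=2,low[2]=3,low[3]=6,low[4]=0,low[5]=?,low[6]=4,low[7]=5); scc=(scc[0]=0,scc[1]=1,scc[2]=4,scc[3]=5,scc[4]=0,scc[5]=?,scc[6]=2,scc[7]=3)
step 8: low=(low[0]=0,low[1]=2,low[2]=3,low[3]=6,low[4]=0,low[5]=7,low[6]=4,low[7]=5); scc=(scc[0]=0,scc[1]=1,scc[2]=4,scc[3]=5,scc[4]=0,scc[5]=6,scc[6]=2,scc[7]=3)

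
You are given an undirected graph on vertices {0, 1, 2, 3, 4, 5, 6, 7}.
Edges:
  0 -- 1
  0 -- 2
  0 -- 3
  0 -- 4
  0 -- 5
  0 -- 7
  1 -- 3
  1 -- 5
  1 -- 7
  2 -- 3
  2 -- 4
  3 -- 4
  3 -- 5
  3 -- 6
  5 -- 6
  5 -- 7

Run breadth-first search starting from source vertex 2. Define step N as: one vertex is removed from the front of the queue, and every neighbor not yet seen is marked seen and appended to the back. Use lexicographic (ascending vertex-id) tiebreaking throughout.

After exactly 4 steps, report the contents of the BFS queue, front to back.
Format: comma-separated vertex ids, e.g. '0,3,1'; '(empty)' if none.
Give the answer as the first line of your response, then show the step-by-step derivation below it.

1,5,7,6

step 1: dequeue 2; queue=[0,3,4]; order=2
step 2: dequeue 0; queue=[3,4,1,5,7]; order=2,0
step 3: dequeue 3; queue=[4,1,5,7,6]; order=2,0,3
step 4: dequeue 4; queue=[1,5,7,6]; order=2,0,3,4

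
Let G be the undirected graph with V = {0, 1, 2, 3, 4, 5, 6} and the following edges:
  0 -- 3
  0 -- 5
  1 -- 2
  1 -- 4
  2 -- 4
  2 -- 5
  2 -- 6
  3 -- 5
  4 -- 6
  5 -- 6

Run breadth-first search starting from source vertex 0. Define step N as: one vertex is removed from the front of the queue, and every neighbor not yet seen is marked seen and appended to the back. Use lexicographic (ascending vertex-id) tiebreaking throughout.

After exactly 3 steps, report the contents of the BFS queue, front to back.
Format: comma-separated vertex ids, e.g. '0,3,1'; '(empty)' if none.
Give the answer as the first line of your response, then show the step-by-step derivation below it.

2,6

step 1: dequeue 0; queue=[3,5]; order=0
step 2: dequeue 3; queue=[5]; order=0,3
step 3: dequeue 5; queue=[2,6]; order=0,3,5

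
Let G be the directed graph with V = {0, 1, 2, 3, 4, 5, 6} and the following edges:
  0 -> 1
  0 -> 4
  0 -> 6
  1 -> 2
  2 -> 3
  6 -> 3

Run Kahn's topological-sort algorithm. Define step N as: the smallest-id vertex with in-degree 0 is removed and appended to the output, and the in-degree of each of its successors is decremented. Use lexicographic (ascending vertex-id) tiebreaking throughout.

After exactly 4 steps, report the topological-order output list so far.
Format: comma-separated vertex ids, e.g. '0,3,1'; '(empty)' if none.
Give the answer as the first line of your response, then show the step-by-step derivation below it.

0,1,2,4

step 1: output 0; order=[0]; indeg=(0,0,1,2,0,0,0)
step 2: output 1; order=[0,1]; indeg=(0,0,0,2,0,0,0)
step 3: output 2; order=[0,1,2]; indeg=(0,0,0,1,0,0,0)
step 4: output 4; order=[0,1,2,4]; indeg=(0,0,0,1,0,0,0)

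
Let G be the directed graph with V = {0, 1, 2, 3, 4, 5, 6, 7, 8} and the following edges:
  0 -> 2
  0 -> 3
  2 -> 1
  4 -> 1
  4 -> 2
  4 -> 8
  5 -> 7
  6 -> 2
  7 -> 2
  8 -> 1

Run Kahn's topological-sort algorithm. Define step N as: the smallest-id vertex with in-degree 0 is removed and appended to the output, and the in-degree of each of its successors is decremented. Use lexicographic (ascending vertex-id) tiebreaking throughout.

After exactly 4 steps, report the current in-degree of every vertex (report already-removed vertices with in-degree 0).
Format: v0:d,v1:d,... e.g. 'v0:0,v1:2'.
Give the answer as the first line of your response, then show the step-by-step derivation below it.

v0:0,v1:2,v2:2,v3:0,v4:0,v5:0,v6:0,v7:0,v8:0

step 1: output 0; order=[0]; indeg=(0,3,3,0,0,0,0,1,1)
step 2: output 3; order=[0,3]; indeg=(0,3,3,0,0,0,0,1,1)
step 3: output 4; order=[0,3,4]; indeg=(0,2,2,0,0,0,0,1,0)
step 4: output 5; order=[0,3,4,5]; indeg=(0,2,2,0,0,0,0,0,0)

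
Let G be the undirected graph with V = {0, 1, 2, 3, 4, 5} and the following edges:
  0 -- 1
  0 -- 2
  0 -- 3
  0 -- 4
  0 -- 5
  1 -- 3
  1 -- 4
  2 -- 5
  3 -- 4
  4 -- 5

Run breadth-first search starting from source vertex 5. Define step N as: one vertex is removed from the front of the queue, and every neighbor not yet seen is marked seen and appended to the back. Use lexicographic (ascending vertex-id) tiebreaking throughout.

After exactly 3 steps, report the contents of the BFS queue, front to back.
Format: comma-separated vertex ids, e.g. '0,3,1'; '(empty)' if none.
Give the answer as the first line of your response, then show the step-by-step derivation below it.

4,1,3

step 1: dequeue 5; queue=[0,2,4]; order=5
step 2: dequeue 0; queue=[2,4,1,3]; order=5,0
step 3: dequeue 2; queue=[4,1,3]; order=5,0,2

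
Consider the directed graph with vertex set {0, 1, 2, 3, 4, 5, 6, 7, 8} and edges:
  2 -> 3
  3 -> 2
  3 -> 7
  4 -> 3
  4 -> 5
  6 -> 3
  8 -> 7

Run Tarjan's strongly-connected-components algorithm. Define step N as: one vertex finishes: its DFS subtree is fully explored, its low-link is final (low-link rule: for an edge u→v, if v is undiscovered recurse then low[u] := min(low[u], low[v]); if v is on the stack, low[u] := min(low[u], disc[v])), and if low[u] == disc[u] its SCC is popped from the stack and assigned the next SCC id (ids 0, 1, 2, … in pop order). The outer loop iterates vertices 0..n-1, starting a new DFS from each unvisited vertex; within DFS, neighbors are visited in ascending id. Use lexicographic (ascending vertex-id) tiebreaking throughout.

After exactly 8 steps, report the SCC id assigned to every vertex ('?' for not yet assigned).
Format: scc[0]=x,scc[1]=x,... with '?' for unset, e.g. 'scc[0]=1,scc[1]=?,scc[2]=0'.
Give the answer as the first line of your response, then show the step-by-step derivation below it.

scc[0]=0,scc[1]=1,scc[2]=3,scc[3]=3,scc[4]=5,scc[5]=4,scc[6]=6,scc[7]=2,scc[8]=?

step 1: low=(low[0]=0,low[1]=?,low[2]=?,low[3]=?,low[4]=?,low[5]=?,low[6]=?,low[7]=?,low[8]=?); scc=(scc[0]=0,scc[1]=?,scc[2]=?,scc[3]=?,scc[4]=?,scc[5]=?,scc[6]=?,scc[7]=?,scc[8]=?)
step 2: low=(low[0]=0,low[1]=1,low[2]=?,low[3]=?,low[4]=?,low[5]=?,low[6]=?,low[7]=?,low[8]=?); scc=(scc[0]=0,scc[1]=1,scc[2]=?,scc[3]=?,scc[4]=?,scc[5]=?,scc[6]=?,scc[7]=?,scc[8]=?)
step 3: low=(low[0]=0,low[1]=1,low[2]=2,low[3]=2,low[4]=?,low[5]=?,low[6]=?,low[7]=4,low[8]=?); scc=(scc[0]=0,scc[1]=1,scc[2]=?,scc[3]=?,scc[4]=?,scc[5]=?,scc[6]=?,scc[7]=2,scc[8]=?)
step 4: low=(low[0]=0,low[1]=1,low[2]=2,low[3]=2,low[4]=?,low[5]=?,low[6]=?,low[7]=4,low[8]=?); scc=(scc[0]=0,scc[1]=1,scc[2]=?,scc[3]=?,scc[4]=?,scc[5]=?,scc[6]=?,scc[7]=2,scc[8]=?)
step 5: low=(low[0]=0,low[1]=1,low[2]=2,low[3]=2,low[4]=?,low[5]=?,low[6]=?,low[7]=4,low[8]=?); scc=(scc[0]=0,scc[1]=1,scc[2]=3,scc[3]=3,scc[4]=?,scc[5]=?,scc[6]=?,scc[7]=2,scc[8]=?)
step 6: low=(low[0]=0,low[1]=1,low[2]=2,low[3]=2,low[4]=5,low[5]=6,low[6]=?,low[7]=4,low[8]=?); scc=(scc[0]=0,scc[1]=1,scc[2]=3,scc[3]=3,scc[4]=?,scc[5]=4,scc[6]=?,scc[7]=2,scc[8]=?)
step 7: low=(low[0]=0,low[1]=1,low[2]=2,low[3]=2,low[4]=5,low[5]=6,low[6]=?,low[7]=4,low[8]=?); scc=(scc[0]=0,scc[1]=1,scc[2]=3,scc[3]=3,scc[4]=5,scc[5]=4,scc[6]=?,scc[7]=2,scc[8]=?)
step 8: low=(low[0]=0,low[1]=1,low[2]=2,low[3]=2,low[4]=5,low[5]=6,low[6]=7,low[7]=4,low[8]=?); scc=(scc[0]=0,scc[1]=1,scc[2]=3,scc[3]=3,scc[4]=5,scc[5]=4,scc[6]=6,scc[7]=2,scc[8]=?)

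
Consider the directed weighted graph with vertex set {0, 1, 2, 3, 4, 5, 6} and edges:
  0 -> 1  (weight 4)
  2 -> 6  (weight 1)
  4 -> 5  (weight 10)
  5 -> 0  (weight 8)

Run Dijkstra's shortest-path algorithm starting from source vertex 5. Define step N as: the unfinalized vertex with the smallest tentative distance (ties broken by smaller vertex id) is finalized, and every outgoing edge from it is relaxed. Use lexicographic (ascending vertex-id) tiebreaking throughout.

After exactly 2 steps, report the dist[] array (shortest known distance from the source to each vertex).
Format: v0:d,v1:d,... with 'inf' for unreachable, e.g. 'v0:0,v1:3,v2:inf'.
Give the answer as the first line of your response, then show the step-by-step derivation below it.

v0:8,v1:12,v2:inf,v3:inf,v4:inf,v5:0,v6:inf

step 1: dist = v0:8,v1:inf,v2:inf,v3:inf,v4:inf,v5:0,v6:inf
step 2: dist = v0:8,v1:12,v2:inf,v3:inf,v4:inf,v5:0,v6:inf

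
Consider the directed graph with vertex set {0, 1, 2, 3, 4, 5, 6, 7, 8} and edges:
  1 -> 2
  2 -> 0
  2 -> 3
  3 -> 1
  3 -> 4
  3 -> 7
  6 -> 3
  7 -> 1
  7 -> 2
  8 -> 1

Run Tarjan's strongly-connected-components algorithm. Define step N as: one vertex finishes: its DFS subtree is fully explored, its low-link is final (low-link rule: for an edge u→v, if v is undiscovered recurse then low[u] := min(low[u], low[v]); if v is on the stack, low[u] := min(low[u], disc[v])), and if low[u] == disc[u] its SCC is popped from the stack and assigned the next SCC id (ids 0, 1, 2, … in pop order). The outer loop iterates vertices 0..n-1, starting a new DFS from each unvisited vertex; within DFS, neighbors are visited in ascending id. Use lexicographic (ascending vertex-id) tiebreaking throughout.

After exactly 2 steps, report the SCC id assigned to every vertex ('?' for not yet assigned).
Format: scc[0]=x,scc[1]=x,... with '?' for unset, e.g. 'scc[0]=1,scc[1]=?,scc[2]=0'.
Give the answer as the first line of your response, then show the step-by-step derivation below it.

scc[0]=0,scc[1]=?,scc[2]=?,scc[3]=?,scc[4]=1,scc[5]=?,scc[6]=?,scc[7]=?,scc[8]=?

step 1: low=(low[0]=0,low[1]=?,low[2]=?,low[3]=?,low[4]=?,low[5]=?,low[6]=?,low[7]=?,low[8]=?); scc=(scc[0]=0,scc[1]=?,scc[2]=?,scc[3]=?,scc[4]=?,scc[5]=?,scc[6]=?,scc[7]=?,scc[8]=?)
step 2: low=(low[0]=0,low[1]=1,low[2]=2,low[3]=1,low[4]=4,low[5]=?,low[6]=?,low[7]=?,low[8]=?); scc=(scc[0]=0,scc[1]=?,scc[2]=?,scc[3]=?,scc[4]=1,scc[5]=?,scc[6]=?,scc[7]=?,scc[8]=?)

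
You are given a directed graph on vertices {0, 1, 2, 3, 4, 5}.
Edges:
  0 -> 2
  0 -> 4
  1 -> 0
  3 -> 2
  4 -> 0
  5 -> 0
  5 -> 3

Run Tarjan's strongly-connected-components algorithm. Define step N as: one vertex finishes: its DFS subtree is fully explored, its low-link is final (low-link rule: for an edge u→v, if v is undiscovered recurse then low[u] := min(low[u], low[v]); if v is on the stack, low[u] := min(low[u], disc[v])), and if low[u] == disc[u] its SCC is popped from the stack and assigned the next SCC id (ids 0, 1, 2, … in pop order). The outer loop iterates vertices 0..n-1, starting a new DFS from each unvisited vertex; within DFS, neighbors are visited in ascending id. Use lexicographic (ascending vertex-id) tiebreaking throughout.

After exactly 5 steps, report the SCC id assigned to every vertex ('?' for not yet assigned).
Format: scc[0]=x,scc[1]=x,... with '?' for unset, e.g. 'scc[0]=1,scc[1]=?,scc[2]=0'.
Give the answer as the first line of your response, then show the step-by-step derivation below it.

scc[0]=1,scc[1]=2,scc[2]=0,scc[3]=3,scc[4]=1,scc[5]=?

step 1: low=(low[0]=0,low[1]=?,low[2]=1,low[3]=?,low[4]=?,low[5]=?); scc=(scc[0]=?,scc[1]=?,scc[2]=0,scc[3]=?,scc[4]=?,scc[5]=?)
step 2: low=(low[0]=0,low[1]=?,low[2]=1,low[3]=?,low[4]=0,low[5]=?); scc=(scc[0]=?,scc[1]=?,scc[2]=0,scc[3]=?,scc[4]=?,scc[5]=?)
step 3: low=(low[0]=0,low[1]=?,low[2]=1,low[3]=?,low[4]=0,low[5]=?); scc=(scc[0]=1,scc[1]=?,scc[2]=0,scc[3]=?,scc[4]=1,scc[5]=?)
step 4: low=(low[0]=0,low[1]=3,low[2]=1,low[3]=?,low[4]=0,low[5]=?); scc=(scc[0]=1,scc[1]=2,scc[2]=0,scc[3]=?,scc[4]=1,scc[5]=?)
step 5: low=(low[0]=0,low[1]=3,low[2]=1,low[3]=4,low[4]=0,low[5]=?); scc=(scc[0]=1,scc[1]=2,scc[2]=0,scc[3]=3,scc[4]=1,scc[5]=?)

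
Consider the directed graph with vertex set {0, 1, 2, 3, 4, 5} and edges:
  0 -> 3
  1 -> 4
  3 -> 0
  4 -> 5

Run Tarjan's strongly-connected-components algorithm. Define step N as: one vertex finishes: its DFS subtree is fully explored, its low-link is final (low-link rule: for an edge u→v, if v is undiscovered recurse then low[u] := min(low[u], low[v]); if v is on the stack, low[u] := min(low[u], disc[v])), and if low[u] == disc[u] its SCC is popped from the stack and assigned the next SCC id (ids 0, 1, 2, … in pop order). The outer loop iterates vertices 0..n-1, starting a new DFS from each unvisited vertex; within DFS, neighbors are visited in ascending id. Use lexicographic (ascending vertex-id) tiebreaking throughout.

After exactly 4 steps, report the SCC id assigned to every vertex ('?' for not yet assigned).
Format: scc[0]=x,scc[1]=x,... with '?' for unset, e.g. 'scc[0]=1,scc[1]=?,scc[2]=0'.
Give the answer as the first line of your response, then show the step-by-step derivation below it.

scc[0]=0,scc[1]=?,scc[2]=?,scc[3]=0,scc[4]=2,scc[5]=1

step 1: low=(low[0]=0,low[1]=?,low[2]=?,low[3]=0,low[4]=?,low[5]=?); scc=(scc[0]=?,scc[1]=?,scc[2]=?,scc[3]=?,scc[4]=?,scc[5]=?)
step 2: low=(low[0]=0,low[1]=?,low[2]=?,low[3]=0,low[4]=?,low[5]=?); scc=(scc[0]=0,scc[1]=?,scc[2]=?,scc[3]=0,scc[4]=?,scc[5]=?)
step 3: low=(low[0]=0,low[1]=2,low[2]=?,low[3]=0,low[4]=3,low[5]=4); scc=(scc[0]=0,scc[1]=?,scc[2]=?,scc[3]=0,scc[4]=?,scc[5]=1)
step 4: low=(low[0]=0,low[1]=2,low[2]=?,low[3]=0,low[4]=3,low[5]=4); scc=(scc[0]=0,scc[1]=?,scc[2]=?,scc[3]=0,scc[4]=2,scc[5]=1)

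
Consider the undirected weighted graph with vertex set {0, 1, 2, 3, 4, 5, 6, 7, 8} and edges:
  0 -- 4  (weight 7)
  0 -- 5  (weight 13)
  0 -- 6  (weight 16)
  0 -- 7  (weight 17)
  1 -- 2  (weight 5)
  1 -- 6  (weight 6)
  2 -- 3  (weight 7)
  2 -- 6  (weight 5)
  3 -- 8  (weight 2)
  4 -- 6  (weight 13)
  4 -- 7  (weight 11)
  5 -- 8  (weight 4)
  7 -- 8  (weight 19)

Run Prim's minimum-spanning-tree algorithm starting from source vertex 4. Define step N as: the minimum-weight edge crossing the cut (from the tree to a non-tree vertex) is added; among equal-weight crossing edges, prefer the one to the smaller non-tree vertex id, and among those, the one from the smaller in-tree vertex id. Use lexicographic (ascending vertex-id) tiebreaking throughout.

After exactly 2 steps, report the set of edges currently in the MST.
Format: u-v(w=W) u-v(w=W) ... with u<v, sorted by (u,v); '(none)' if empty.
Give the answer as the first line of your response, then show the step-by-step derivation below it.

0-4(w=7) 4-7(w=11)

step 1: add edge 0-4 (w=7); MST = {0-4(w=7)}
step 2: add edge 4-7 (w=11); MST = {0-4(w=7) 4-7(w=11)}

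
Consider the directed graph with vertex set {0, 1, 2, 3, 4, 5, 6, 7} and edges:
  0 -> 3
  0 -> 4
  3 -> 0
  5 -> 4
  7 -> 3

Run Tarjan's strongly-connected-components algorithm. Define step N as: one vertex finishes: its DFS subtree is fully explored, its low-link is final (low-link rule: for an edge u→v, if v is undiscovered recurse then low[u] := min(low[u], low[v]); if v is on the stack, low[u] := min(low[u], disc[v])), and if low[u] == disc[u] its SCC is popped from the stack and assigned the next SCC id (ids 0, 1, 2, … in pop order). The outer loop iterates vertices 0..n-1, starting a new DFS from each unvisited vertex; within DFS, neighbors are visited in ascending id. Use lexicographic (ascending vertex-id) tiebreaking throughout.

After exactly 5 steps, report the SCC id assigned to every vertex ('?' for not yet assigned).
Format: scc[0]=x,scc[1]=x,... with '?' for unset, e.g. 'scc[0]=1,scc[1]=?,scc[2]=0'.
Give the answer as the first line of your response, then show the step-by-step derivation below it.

scc[0]=1,scc[1]=2,scc[2]=3,scc[3]=1,scc[4]=0,scc[5]=?,scc[6]=?,scc[7]=?

step 1: low=(low[0]=0,low[1]=?,low[2]=?,low[3]=0,low[4]=?,low[5]=?,low[6]=?,low[7]=?); scc=(scc[0]=?,scc[1]=?,scc[2]=?,scc[3]=?,scc[4]=?,scc[5]=?,scc[6]=?,scc[7]=?)
step 2: low=(low[0]=0,low[1]=?,low[2]=?,low[3]=0,low[4]=2,low[5]=?,low[6]=?,low[7]=?); scc=(scc[0]=?,scc[1]=?,scc[2]=?,scc[3]=?,scc[4]=0,scc[5]=?,scc[6]=?,scc[7]=?)
step 3: low=(low[0]=0,low[1]=?,low[2]=?,low[3]=0,low[4]=2,low[5]=?,low[6]=?,low[7]=?); scc=(scc[0]=1,scc[1]=?,scc[2]=?,scc[3]=1,scc[4]=0,scc[5]=?,scc[6]=?,scc[7]=?)
step 4: low=(low[0]=0,low[1]=3,low[2]=?,low[3]=0,low[4]=2,low[5]=?,low[6]=?,low[7]=?); scc=(scc[0]=1,scc[1]=2,scc[2]=?,scc[3]=1,scc[4]=0,scc[5]=?,scc[6]=?,scc[7]=?)
step 5: low=(low[0]=0,low[1]=3,low[2]=4,low[3]=0,low[4]=2,low[5]=?,low[6]=?,low[7]=?); scc=(scc[0]=1,scc[1]=2,scc[2]=3,scc[3]=1,scc[4]=0,scc[5]=?,scc[6]=?,scc[7]=?)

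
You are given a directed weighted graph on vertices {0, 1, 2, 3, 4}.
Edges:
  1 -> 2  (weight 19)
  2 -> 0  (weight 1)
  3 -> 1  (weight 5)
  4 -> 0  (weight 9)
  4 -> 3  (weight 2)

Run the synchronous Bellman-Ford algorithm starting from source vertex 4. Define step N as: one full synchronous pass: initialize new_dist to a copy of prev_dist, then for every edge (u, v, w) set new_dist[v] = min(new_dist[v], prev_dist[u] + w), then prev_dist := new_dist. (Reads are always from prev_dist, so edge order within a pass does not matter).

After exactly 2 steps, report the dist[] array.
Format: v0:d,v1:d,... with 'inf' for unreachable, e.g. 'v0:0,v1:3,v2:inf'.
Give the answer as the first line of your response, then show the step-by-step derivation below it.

v0:9,v1:7,v2:inf,v3:2,v4:0

step 1: dist = v0:9,v1:inf,v2:inf,v3:2,v4:0
step 2: dist = v0:9,v1:7,v2:inf,v3:2,v4:0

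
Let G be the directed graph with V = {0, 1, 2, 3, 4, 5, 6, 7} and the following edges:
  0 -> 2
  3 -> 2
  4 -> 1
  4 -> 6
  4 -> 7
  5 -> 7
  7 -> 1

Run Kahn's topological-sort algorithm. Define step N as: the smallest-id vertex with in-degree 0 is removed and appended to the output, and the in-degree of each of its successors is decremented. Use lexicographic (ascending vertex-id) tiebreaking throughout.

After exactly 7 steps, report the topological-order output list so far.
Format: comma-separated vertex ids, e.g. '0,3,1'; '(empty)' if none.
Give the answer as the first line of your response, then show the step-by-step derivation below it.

0,3,2,4,5,6,7

step 1: output 0; order=[0]; indeg=(0,2,1,0,0,0,1,2)
step 2: output 3; order=[0,3]; indeg=(0,2,0,0,0,0,1,2)
step 3: output 2; order=[0,3,2]; indeg=(0,2,0,0,0,0,1,2)
step 4: output 4; order=[0,3,2,4]; indeg=(0,1,0,0,0,0,0,1)
step 5: output 5; order=[0,3,2,4,5]; indeg=(0,1,0,0,0,0,0,0)
step 6: output 6; order=[0,3,2,4,5,6]; indeg=(0,1,0,0,0,0,0,0)
step 7: output 7; order=[0,3,2,4,5,6,7]; indeg=(0,0,0,0,0,0,0,0)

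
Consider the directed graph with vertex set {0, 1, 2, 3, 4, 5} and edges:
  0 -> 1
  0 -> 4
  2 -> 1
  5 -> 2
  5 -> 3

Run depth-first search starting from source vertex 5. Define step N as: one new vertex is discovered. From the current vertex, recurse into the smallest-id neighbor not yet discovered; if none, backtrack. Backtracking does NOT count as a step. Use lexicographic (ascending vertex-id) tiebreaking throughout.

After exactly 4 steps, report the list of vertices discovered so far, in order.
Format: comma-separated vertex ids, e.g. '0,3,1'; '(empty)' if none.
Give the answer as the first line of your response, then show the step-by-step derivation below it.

5,2,1,3

step 1: discover 5; path=5; order=5
step 2: discover 2; path=5>2; order=5,2
step 3: discover 1; path=5>2>1; order=5,2,1
step 4: discover 3; path=5>3; order=5,2,1,3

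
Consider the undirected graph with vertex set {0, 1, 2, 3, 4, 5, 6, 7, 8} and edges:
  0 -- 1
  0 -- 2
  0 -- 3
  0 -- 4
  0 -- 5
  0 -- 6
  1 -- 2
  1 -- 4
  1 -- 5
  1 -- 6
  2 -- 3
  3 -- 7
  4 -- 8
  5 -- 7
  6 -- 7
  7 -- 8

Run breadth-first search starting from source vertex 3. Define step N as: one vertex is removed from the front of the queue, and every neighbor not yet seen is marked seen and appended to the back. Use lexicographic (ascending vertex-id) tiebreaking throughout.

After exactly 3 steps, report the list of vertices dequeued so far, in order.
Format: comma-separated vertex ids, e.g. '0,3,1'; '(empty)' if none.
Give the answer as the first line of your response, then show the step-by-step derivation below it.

3,0,2

step 1: dequeue 3; queue=[0,2,7]; order=3
step 2: dequeue 0; queue=[2,7,1,4,5,6]; order=3,0
step 3: dequeue 2; queue=[7,1,4,5,6]; order=3,0,2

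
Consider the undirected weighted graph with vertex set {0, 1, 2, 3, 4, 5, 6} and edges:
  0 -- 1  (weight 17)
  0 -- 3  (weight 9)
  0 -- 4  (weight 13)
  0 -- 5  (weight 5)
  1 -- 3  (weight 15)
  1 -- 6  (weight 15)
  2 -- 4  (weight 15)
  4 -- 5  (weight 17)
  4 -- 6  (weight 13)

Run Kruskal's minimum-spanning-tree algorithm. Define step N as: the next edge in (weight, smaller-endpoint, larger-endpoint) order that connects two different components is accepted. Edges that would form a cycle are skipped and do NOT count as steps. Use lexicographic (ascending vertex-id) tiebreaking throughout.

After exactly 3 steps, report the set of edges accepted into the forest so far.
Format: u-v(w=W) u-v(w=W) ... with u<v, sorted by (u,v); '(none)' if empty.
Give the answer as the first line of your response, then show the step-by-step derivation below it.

0-3(w=9) 0-4(w=13) 0-5(w=5)

step 1: add edge 0-5 (w=5); MST = {0-5(w=5)}
step 2: add edge 0-3 (w=9); MST = {0-3(w=9) 0-5(w=5)}
step 3: add edge 0-4 (w=13); MST = {0-3(w=9) 0-4(w=13) 0-5(w=5)}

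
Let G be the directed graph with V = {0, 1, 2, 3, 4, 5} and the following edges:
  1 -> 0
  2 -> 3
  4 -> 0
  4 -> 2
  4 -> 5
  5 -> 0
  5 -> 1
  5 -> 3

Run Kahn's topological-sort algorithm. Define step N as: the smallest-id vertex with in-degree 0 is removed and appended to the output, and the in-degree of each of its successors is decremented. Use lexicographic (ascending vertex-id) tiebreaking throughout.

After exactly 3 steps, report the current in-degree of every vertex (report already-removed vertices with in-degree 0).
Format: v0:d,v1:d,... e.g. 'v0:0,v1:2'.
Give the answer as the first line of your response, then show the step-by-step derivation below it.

v0:1,v1:0,v2:0,v3:0,v4:0,v5:0

step 1: output 4; order=[4]; indeg=(2,1,0,2,0,0)
step 2: output 2; order=[4,2]; indeg=(2,1,0,1,0,0)
step 3: output 5; order=[4,2,5]; indeg=(1,0,0,0,0,0)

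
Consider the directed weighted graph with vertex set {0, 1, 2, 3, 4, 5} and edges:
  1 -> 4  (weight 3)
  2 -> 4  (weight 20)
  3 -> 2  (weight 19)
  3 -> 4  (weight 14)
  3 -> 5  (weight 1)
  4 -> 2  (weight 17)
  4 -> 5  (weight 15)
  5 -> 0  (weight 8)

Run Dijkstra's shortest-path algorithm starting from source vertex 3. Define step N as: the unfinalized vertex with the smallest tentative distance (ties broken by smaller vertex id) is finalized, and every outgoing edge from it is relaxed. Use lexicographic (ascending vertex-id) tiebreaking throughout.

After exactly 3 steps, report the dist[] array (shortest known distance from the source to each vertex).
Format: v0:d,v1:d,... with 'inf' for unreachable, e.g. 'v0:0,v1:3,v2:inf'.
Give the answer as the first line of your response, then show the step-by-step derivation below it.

v0:9,v1:inf,v2:19,v3:0,v4:14,v5:1

step 1: dist = v0:inf,v1:inf,v2:19,v3:0,v4:14,v5:1
step 2: dist = v0:9,v1:inf,v2:19,v3:0,v4:14,v5:1
step 3: dist = v0:9,v1:inf,v2:19,v3:0,v4:14,v5:1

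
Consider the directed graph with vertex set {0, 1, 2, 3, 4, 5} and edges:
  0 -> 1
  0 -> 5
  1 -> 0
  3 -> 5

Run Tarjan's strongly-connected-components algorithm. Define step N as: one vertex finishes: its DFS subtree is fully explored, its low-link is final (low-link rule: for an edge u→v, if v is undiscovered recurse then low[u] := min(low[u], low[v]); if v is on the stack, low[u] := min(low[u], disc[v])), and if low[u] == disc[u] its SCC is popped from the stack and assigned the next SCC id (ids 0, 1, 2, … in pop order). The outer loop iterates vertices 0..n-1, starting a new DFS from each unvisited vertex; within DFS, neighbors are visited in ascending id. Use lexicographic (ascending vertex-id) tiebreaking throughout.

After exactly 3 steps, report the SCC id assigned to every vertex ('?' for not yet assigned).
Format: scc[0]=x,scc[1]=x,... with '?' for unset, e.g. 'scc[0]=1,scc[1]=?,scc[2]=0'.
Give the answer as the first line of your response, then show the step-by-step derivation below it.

scc[0]=1,scc[1]=1,scc[2]=?,scc[3]=?,scc[4]=?,scc[5]=0

step 1: low=(low[0]=0,low[1]=0,low[2]=?,low[3]=?,low[4]=?,low[5]=?); scc=(scc[0]=?,scc[1]=?,scc[2]=?,scc[3]=?,scc[4]=?,scc[5]=?)
step 2: low=(low[0]=0,low[1]=0,low[2]=?,low[3]=?,low[4]=?,low[5]=2); scc=(scc[0]=?,scc[1]=?,scc[2]=?,scc[3]=?,scc[4]=?,scc[5]=0)
step 3: low=(low[0]=0,low[1]=0,low[2]=?,low[3]=?,low[4]=?,low[5]=2); scc=(scc[0]=1,scc[1]=1,scc[2]=?,scc[3]=?,scc[4]=?,scc[5]=0)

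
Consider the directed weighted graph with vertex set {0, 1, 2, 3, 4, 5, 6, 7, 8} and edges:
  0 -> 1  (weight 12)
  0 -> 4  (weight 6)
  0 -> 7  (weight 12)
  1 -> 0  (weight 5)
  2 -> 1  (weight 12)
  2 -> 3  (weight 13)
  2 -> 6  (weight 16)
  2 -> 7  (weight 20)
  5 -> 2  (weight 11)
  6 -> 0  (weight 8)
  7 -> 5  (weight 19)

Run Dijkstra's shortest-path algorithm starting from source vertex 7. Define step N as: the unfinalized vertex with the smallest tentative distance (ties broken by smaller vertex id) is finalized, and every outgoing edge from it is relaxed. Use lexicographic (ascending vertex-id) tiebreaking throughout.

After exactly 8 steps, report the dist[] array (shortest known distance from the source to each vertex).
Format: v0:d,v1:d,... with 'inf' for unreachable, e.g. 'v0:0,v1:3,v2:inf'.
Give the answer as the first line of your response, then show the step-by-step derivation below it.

v0:47,v1:42,v2:30,v3:43,v4:53,v5:19,v6:46,v7:0,v8:inf

step 1: dist = v0:inf,v1:inf,v2:inf,v3:inf,v4:inf,v5:19,v6:inf,v7:0,v8:inf
step 2: dist = v0:inf,v1:inf,v2:30,v3:inf,v4:inf,v5:19,v6:inf,v7:0,v8:inf
step 3: dist = v0:inf,v1:42,v2:30,v3:43,v4:inf,v5:19,v6:46,v7:0,v8:inf
step 4: dist = v0:47,v1:42,v2:30,v3:43,v4:inf,v5:19,v6:46,v7:0,v8:inf
step 5: dist = v0:47,v1:42,v2:30,v3:43,v4:inf,v5:19,v6:46,v7:0,v8:inf
step 6: dist = v0:47,v1:42,v2:30,v3:43,v4:inf,v5:19,v6:46,v7:0,v8:inf
step 7: dist = v0:47,v1:42,v2:30,v3:43,v4:53,v5:19,v6:46,v7:0,v8:inf
step 8: dist = v0:47,v1:42,v2:30,v3:43,v4:53,v5:19,v6:46,v7:0,v8:inf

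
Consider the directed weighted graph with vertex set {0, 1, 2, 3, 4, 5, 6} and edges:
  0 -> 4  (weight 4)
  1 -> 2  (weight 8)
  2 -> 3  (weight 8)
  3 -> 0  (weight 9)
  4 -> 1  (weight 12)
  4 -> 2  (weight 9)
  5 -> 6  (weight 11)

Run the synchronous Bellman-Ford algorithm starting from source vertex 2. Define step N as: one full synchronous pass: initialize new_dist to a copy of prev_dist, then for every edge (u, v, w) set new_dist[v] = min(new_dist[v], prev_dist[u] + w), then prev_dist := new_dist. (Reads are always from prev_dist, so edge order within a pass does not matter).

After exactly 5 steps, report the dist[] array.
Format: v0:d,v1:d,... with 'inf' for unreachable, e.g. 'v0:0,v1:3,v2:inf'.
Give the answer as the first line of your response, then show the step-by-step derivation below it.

v0:17,v1:33,v2:0,v3:8,v4:21,v5:inf,v6:inf

step 1: dist = v0:inf,v1:inf,v2:0,v3:8,v4:inf,v5:inf,v6:inf
step 2: dist = v0:17,v1:inf,v2:0,v3:8,v4:inf,v5:inf,v6:inf
step 3: dist = v0:17,v1:inf,v2:0,v3:8,v4:21,v5:inf,v6:inf
step 4: dist = v0:17,v1:33,v2:0,v3:8,v4:21,v5:inf,v6:inf
step 5: dist = v0:17,v1:33,v2:0,v3:8,v4:21,v5:inf,v6:inf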